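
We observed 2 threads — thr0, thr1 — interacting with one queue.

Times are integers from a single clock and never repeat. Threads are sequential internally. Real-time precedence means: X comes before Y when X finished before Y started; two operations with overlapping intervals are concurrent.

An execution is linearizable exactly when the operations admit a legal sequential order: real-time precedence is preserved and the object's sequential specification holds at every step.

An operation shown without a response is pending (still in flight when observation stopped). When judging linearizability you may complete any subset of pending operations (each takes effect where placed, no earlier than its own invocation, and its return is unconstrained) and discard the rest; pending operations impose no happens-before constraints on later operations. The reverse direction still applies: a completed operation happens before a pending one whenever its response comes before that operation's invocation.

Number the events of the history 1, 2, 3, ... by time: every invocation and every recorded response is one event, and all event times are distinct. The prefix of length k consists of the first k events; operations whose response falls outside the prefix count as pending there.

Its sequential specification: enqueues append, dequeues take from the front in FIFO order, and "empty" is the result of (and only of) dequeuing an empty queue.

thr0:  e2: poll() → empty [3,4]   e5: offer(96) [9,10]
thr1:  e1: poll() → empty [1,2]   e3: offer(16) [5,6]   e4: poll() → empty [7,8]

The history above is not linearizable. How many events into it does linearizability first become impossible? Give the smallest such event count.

8

one valid order for events 1..7 is e1, e2, e3:
step 1: e1 poll() → empty — queue <>
step 2: e2 poll() → empty — queue <>
step 3: e3 offer(16) — queue <16>
include event 8 — e4 responding at 8 — and every candidate order breaks
e.g. e1, e2, e3, e4: illegal at step 4, since e4 poll() → empty cannot apply there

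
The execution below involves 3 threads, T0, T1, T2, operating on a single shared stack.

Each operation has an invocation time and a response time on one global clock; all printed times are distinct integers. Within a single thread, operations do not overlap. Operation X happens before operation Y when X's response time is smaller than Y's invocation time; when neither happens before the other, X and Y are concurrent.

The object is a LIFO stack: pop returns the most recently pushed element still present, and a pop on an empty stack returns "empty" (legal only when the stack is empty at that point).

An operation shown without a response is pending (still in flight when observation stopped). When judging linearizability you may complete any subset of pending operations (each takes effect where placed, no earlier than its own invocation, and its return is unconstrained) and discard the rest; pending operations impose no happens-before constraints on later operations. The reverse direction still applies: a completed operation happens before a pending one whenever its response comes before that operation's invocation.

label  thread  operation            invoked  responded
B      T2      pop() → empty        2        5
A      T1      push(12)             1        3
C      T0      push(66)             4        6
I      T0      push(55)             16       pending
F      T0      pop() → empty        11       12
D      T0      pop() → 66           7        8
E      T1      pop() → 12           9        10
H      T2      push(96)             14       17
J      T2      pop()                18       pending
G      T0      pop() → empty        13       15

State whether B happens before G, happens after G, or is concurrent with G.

before

B spans [2,5], G spans [13,15]
resp(B)=5 < inv(G)=13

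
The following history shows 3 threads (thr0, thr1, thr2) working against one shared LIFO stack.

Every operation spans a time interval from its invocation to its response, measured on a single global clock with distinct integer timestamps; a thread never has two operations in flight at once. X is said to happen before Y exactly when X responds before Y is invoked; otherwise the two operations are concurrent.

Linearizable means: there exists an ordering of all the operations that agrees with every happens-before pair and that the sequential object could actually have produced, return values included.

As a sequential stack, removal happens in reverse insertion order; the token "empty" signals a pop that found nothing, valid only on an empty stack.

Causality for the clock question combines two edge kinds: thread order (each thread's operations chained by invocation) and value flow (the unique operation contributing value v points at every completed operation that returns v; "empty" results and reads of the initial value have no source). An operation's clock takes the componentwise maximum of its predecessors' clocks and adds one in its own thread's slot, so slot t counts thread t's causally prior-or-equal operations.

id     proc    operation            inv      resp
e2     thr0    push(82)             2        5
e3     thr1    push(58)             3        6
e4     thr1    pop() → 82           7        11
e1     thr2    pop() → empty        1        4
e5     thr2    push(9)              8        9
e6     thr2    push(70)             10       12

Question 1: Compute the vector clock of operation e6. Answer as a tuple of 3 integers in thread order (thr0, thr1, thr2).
root op e1, invoked 1: fresh clock plus thr2's own tick → (0, 0, 1)
root op e3, invoked 3: fresh clock plus thr1's own tick → (0, 1, 0)
root op e2, invoked 2: fresh clock plus thr0's own tick → (1, 0, 0)
merge at e5 (invoked 8): VC(e1)=(0, 0, 1), own-thread bump on thr2 → (0, 0, 2)
merge at e6 (invoked 10): VC(e5)=(0, 0, 2), own-thread bump on thr2 → (0, 0, 3)
merge at e4 (invoked 7): VC(e2)=(1, 0, 0), VC(e3)=(0, 1, 0), own-thread bump on thr1 → (1, 2, 0)
target: VC(e6) = (0, 0, 3)

(0, 0, 3)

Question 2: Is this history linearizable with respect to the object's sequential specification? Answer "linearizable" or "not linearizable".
a witness: e1, e3, e2, e4, e5, e6
after step 1 (e1 pop() → empty): stack <>
after step 2 (e3 push(58)): stack <58>
after step 3 (e2 push(82)): stack <58,82>
after step 4 (e4 pop() → 82): stack <58>
after step 5 (e5 push(9)): stack <58,9>
after step 6 (e6 push(70)): stack <58,9,70>

linearizable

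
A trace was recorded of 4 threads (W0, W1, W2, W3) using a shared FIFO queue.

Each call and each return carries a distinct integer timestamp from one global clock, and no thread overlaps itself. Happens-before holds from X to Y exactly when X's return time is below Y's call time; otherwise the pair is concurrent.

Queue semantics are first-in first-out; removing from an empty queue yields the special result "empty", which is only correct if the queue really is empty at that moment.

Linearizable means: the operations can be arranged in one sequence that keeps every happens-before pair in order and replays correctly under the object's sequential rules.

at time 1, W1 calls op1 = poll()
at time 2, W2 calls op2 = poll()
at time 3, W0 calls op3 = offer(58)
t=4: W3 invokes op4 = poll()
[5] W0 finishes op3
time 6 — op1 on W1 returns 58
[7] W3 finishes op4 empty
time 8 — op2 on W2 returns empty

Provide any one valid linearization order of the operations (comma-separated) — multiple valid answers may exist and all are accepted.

op2, op3, op1, op4

after step 1 (op2 poll() → empty): queue <>
after step 2 (op3 offer(58)): queue <58>
after step 3 (op1 poll() → 58): queue <>
after step 4 (op4 poll() → empty): queue <>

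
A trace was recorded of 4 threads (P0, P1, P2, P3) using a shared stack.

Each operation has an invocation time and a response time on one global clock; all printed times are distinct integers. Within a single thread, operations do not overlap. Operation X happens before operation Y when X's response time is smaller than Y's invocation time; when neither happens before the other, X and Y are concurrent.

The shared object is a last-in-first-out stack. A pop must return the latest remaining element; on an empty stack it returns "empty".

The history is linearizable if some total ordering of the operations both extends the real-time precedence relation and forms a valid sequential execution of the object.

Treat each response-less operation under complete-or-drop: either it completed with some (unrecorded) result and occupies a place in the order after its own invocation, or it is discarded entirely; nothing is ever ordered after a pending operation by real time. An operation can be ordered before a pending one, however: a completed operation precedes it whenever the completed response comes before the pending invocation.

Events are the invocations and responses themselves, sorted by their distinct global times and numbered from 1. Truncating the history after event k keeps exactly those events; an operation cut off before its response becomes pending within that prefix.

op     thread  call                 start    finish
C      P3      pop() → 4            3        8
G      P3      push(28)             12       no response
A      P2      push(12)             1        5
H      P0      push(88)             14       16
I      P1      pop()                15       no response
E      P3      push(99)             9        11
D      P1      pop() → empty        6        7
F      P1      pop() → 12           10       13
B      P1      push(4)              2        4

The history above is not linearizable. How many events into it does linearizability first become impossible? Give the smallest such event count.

7

events 1..6 are still linearizable — one witness is A, B:
1. A push(12), leaving stack <12>
2. B push(4), leaving stack <12,4>
include event 7 — D responding at 7 — and every candidate order breaks
every completion of the 1 pending operation (C) was checked; none linearizes
one such order, A, B, D (pending dropped), breaks at step 3 where D pop() → empty is illegal
one such order, B, A, D (pending dropped), breaks at step 3 where D pop() → empty is illegal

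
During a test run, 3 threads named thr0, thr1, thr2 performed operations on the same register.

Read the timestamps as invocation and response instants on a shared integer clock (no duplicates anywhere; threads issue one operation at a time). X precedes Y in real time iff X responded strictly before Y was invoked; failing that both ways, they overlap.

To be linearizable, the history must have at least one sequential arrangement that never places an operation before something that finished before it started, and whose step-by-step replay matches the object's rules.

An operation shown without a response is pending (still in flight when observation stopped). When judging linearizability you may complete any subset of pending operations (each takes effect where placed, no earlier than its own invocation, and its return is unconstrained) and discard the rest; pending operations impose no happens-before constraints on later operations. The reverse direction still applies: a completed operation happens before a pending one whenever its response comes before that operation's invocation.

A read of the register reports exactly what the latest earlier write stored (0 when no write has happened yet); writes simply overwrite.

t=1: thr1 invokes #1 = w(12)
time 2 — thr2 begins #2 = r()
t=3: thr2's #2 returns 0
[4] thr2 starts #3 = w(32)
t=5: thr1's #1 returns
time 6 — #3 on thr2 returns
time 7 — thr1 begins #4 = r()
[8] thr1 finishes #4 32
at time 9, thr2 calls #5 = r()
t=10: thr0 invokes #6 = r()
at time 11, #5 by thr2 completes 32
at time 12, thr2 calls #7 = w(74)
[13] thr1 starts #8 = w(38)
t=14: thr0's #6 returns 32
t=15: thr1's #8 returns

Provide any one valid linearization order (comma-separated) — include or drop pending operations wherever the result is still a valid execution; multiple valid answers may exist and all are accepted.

after step 1 (#2 r() → 0): value 0
after step 2 (#1 w(12)): value 12
after step 3 (#3 w(32)): value 32
after step 4 (#4 r() → 32): value 32
after step 5 (#5 r() → 32): value 32
after step 6 (#6 r() → 32): value 32
after step 7 (#7 w(74) (pending, included)): value 74
after step 8 (#8 w(38)): value 38

#2, #1, #3, #4, #5, #6, #7, #8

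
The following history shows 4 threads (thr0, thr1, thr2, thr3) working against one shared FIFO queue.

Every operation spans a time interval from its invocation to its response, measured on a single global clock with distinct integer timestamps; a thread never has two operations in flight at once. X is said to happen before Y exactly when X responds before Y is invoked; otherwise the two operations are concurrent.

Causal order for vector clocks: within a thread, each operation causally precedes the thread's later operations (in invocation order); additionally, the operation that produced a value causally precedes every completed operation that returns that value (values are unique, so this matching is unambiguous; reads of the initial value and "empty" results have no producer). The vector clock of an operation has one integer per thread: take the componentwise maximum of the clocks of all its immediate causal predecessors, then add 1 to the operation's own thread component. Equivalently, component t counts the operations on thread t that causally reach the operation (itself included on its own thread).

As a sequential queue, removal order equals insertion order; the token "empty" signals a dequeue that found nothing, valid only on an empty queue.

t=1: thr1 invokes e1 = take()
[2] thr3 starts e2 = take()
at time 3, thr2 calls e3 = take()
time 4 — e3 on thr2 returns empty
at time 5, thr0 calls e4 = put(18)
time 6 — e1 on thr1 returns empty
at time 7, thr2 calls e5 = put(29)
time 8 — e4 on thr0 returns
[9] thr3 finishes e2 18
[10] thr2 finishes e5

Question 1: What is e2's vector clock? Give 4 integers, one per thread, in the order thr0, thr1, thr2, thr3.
(1, 0, 0, 1)

VC(e3, invoked at 3): no causal predecessors; +1 on thr2 → (0, 0, 1, 0)
VC(e1, invoked at 1): no causal predecessors; +1 on thr1 → (0, 1, 0, 0)
VC(e4, invoked at 5): no causal predecessors; +1 on thr0 → (1, 0, 0, 0)
VC(e5, invoked at 7): max of VC(e3)=(0, 0, 1, 0), then +1 on thread thr2 → (0, 0, 2, 0)
VC(e2, invoked at 2): max of VC(e4)=(1, 0, 0, 0), then +1 on thread thr3 → (1, 0, 0, 1)
target: VC(e2) = (1, 0, 0, 1)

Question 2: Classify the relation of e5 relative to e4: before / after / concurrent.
concurrent

e5 spans [7,10], e4 spans [5,8]
the intervals overlap in both directions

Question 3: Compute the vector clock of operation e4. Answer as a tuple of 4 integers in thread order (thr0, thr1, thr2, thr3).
(1, 0, 0, 0)

no predecessors for e3 (invoked 3): thr2 increments from zero → (0, 0, 1, 0)
no predecessors for e1 (invoked 1): thr1 increments from zero → (0, 1, 0, 0)
no predecessors for e4 (invoked 5): thr0 increments from zero → (1, 0, 0, 0)
e5 (invocation 7): componentwise max over VC(e3)=(0, 0, 1, 0), +1 at thr2, giving (0, 0, 2, 0)
e2 (invocation 2): componentwise max over VC(e4)=(1, 0, 0, 0), +1 at thr3, giving (1, 0, 0, 1)
target: VC(e4) = (1, 0, 0, 0)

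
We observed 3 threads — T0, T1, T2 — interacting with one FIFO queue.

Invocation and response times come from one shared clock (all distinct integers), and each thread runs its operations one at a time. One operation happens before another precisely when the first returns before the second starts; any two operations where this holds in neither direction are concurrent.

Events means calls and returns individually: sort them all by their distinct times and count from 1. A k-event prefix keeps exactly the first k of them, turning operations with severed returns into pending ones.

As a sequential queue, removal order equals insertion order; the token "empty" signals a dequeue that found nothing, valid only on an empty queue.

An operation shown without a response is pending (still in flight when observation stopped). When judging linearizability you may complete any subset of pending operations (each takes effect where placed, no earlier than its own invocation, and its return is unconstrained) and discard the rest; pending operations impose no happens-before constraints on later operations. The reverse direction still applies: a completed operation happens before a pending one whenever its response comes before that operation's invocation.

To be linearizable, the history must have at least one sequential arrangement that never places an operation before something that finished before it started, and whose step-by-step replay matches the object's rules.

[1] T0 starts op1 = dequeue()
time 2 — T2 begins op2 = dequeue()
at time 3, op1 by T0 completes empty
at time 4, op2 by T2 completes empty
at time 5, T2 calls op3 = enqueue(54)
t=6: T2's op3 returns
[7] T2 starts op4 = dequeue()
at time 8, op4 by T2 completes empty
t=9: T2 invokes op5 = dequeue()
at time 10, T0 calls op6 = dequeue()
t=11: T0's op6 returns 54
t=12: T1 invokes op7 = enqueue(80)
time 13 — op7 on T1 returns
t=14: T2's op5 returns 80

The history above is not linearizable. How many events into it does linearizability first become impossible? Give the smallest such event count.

8

a valid linearization of events 1..7 exists, for instance op1, op2, op3:
1. op1 dequeue() → empty, leaving queue <>
2. op2 dequeue() → empty, leaving queue <>
3. op3 enqueue(54), leaving queue <54>
once event 8 joins (op4's response, time 8), exhaustive search finds no witness
e.g. op1, op2, op3, op4: illegal at step 4, since op4 dequeue() → empty cannot apply there
e.g. op2, op1, op3, op4: illegal at step 4, since op4 dequeue() → empty cannot apply there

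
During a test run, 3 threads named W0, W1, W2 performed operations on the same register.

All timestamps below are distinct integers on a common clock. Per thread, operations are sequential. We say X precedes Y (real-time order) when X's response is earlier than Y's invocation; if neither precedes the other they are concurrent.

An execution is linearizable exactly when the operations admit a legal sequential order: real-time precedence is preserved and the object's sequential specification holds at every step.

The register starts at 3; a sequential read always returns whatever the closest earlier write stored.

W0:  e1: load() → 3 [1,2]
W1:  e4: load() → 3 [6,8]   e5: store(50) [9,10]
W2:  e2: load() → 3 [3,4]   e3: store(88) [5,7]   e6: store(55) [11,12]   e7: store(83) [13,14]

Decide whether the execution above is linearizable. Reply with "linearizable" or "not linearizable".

linearizable

a witness: e1, e2, e4, e3, e5, e6, e7
1. e1 load() → 3, leaving value 3
2. e2 load() → 3, leaving value 3
3. e4 load() → 3, leaving value 3
4. e3 store(88), leaving value 88
5. e5 store(50), leaving value 50
6. e6 store(55), leaving value 55
7. e7 store(83), leaving value 83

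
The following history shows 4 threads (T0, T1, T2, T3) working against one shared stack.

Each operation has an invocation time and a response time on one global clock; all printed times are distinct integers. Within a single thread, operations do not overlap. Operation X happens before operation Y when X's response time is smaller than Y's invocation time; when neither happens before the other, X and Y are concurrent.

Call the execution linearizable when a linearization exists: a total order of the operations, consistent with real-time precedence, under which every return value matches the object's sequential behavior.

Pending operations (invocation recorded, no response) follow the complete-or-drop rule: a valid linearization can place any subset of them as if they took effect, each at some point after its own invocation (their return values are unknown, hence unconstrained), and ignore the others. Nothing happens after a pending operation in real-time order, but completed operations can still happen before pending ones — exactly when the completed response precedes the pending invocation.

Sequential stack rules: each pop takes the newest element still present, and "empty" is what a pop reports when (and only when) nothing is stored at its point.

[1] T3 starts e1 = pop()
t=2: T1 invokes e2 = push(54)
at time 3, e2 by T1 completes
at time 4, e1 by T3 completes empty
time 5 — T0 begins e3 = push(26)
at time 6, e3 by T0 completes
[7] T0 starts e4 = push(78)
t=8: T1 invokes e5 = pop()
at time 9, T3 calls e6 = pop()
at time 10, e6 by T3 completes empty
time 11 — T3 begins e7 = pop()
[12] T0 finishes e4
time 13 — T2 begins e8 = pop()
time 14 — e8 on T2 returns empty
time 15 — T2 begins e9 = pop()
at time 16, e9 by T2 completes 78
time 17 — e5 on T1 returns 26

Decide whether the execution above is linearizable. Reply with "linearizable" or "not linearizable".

cut after 9 events: linearizable; cut after 10 events (e6 responds, time 10): not linearizable
real-time-consistent orders of the 4 completed operations: 2 — all fail the stack replay
including or dropping the 2 pending operations (e4, e5) in any combination fails
take e1, e2, e3, e6 (pending dropped): step 4 already fails, because e6 pop() → empty cannot occur there
take e2, e1, e3, e6 (pending dropped): step 2 already fails, because e1 pop() → empty cannot occur there

not linearizable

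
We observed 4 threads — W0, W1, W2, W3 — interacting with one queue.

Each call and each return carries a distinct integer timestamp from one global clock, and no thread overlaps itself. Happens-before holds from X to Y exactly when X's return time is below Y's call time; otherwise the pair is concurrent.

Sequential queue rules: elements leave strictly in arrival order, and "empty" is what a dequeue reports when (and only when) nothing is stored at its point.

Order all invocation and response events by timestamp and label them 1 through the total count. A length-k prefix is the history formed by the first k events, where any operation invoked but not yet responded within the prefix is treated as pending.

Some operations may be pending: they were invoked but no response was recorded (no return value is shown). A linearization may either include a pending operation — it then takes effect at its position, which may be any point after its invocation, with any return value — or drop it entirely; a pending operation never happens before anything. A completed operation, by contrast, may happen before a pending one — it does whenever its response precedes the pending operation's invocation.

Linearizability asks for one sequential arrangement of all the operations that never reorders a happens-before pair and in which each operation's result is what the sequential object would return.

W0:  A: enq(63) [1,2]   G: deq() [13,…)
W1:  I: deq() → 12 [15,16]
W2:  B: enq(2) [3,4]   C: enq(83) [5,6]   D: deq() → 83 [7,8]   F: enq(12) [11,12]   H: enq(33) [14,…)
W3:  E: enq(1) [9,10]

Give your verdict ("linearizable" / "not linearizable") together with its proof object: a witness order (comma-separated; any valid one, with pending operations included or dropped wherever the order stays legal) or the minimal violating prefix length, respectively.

not linearizable — minimal violating prefix: 8 events

cut after 7 events: linearizable; cut after 8 events (D responds, time 8): not linearizable
the completed operations (4 total) allow one real-time order; the queue replay rejects it
for example A, B, C, D fails at step 4: D deq() → 83 is not legal there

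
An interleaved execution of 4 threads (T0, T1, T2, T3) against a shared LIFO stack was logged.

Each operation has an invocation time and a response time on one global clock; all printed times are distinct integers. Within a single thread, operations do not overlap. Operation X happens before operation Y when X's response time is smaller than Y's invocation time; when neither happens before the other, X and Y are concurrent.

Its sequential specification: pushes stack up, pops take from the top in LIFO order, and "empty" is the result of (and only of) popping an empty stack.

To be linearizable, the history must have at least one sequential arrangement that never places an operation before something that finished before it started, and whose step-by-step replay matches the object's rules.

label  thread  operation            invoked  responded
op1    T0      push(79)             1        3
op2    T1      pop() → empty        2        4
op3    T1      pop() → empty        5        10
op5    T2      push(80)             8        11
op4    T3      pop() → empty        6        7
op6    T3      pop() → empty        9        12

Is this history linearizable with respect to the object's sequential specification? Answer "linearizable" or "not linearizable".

already the first 10 events (up to op3's response at time 10) admit no linearization; the first 9 still do
the 4 completed operations admit 4 real-time orders; each fails the LIFO stack replay
including or dropping the 2 pending operations (op5, op6) in any combination fails
one such order, op1, op2, op3, op4 (pending dropped), breaks at step 2 where op2 pop() → empty is illegal
one such order, op1, op2, op4, op3 (pending dropped), breaks at step 2 where op2 pop() → empty is illegal

not linearizable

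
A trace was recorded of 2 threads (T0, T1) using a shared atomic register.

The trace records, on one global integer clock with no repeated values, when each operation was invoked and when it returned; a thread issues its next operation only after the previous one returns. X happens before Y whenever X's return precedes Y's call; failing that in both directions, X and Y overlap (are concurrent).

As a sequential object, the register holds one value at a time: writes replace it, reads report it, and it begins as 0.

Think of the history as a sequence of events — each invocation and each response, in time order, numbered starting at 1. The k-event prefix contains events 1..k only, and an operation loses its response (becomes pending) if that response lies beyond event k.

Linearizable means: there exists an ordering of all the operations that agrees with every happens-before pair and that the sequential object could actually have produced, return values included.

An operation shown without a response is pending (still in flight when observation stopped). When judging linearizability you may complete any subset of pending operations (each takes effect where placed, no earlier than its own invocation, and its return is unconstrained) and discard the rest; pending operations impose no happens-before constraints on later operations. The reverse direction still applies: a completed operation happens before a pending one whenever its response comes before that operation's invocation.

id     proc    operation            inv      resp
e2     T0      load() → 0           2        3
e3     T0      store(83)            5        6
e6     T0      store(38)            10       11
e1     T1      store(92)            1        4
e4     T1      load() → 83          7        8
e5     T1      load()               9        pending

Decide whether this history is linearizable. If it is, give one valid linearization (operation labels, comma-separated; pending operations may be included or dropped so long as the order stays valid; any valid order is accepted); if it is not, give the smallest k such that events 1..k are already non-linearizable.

after step 1 (e2 load() → 0): value 0
after step 2 (e1 store(92)): value 92
after step 3 (e3 store(83)): value 83
after step 4 (e4 load() → 83): value 83
after step 5 (e5 load() (pending, included)): value 83
after step 6 (e6 store(38)): value 38

linearizable — witness: e2, e1, e3, e4, e5, e6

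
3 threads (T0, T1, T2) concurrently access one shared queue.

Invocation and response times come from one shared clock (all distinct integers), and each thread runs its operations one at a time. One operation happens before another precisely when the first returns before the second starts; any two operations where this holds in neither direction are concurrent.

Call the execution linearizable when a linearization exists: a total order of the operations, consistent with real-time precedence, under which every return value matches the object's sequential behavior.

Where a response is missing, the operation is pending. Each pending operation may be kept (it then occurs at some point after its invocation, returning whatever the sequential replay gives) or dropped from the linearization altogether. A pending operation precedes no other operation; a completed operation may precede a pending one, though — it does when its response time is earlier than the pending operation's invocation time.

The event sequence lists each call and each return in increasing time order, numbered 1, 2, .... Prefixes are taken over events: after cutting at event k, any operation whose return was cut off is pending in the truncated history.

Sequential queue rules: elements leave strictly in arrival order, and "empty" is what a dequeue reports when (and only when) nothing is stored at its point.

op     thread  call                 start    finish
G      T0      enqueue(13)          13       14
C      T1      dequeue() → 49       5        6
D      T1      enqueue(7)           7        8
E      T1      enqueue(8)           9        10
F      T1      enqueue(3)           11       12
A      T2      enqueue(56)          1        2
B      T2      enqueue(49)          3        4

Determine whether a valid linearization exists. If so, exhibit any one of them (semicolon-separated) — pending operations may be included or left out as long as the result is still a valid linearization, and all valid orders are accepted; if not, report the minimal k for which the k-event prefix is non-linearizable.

prefix check: 1..5 passes, 1..6 fails once C's time-6 response joins
the completed operations (3 total) allow one real-time order; the queue replay rejects it
one such order, A, B, C, breaks at step 3 where C dequeue() → 49 is illegal

not linearizable — minimal violating prefix: 6 events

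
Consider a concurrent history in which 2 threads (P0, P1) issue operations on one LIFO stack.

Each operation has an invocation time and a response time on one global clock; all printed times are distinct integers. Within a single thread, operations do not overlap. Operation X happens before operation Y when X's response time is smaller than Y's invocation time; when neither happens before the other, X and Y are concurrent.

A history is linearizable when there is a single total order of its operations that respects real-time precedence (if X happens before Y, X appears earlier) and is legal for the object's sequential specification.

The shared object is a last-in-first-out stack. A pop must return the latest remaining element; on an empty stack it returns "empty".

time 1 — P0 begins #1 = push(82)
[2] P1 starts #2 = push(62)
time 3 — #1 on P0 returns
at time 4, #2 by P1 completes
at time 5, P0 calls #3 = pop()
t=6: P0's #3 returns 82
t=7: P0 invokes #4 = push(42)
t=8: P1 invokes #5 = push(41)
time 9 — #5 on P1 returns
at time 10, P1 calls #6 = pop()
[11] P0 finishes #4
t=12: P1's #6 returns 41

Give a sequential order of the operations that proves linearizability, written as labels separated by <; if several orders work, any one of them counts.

#2 < #1 < #3 < #4 < #5 < #6

1. #2 push(62), leaving stack <62>
2. #1 push(82), leaving stack <62,82>
3. #3 pop() → 82, leaving stack <62>
4. #4 push(42), leaving stack <62,42>
5. #5 push(41), leaving stack <62,42,41>
6. #6 pop() → 41, leaving stack <62,42>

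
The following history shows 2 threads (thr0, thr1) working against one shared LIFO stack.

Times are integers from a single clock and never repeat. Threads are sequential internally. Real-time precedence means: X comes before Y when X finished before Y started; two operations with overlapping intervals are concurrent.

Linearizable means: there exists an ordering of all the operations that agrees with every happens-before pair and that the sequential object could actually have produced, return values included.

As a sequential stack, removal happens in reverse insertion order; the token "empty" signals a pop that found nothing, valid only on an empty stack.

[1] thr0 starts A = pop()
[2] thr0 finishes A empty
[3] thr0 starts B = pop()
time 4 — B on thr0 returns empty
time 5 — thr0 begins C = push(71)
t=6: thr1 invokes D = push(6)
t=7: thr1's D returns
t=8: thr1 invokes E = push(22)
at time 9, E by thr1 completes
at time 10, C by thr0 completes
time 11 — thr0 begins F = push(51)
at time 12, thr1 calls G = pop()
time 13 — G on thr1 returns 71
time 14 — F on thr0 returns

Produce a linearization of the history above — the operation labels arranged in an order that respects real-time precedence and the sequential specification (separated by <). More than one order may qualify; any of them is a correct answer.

after step 1 (A pop() → empty): stack <>
after step 2 (B pop() → empty): stack <>
after step 3 (D push(6)): stack <6>
after step 4 (E push(22)): stack <6,22>
after step 5 (C push(71)): stack <6,22,71>
after step 6 (G pop() → 71): stack <6,22>
after step 7 (F push(51)): stack <6,22,51>

A < B < D < E < C < G < F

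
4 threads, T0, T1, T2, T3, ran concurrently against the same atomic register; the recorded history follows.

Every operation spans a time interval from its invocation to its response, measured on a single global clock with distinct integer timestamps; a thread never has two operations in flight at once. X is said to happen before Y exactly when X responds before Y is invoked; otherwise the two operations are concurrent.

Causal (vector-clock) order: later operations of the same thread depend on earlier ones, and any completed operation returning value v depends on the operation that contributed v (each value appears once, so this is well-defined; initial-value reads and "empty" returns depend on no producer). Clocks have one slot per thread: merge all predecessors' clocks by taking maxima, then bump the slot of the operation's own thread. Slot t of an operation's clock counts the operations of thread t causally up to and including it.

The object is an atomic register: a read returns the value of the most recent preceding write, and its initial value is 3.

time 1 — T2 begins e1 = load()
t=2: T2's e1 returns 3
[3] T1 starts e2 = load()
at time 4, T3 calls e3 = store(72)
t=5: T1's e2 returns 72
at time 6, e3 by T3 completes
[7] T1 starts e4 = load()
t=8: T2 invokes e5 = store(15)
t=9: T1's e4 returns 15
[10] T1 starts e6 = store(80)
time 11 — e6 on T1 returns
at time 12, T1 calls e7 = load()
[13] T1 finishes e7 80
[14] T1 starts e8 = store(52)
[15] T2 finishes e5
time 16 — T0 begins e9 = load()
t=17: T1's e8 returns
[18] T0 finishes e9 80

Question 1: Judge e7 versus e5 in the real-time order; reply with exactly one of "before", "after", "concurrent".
concurrent

e7 spans [12,13], e5 spans [8,15]
the intervals overlap in both directions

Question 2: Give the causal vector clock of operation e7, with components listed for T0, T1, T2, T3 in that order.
(0, 4, 2, 1)

VC(e3, invoked at 4): no causal predecessors; +1 on T3 → (0, 0, 0, 1)
VC(e1, invoked at 1): no causal predecessors; +1 on T2 → (0, 0, 1, 0)
merge at e5 (invoked 8): VC(e1)=(0, 0, 1, 0), own-thread bump on T2 → (0, 0, 2, 0)
merge at e2 (invoked 3): VC(e3)=(0, 0, 0, 1), own-thread bump on T1 → (0, 1, 0, 1)
merge at e4 (invoked 7): VC(e2)=(0, 1, 0, 1), VC(e5)=(0, 0, 2, 0), own-thread bump on T1 → (0, 2, 2, 1)
merge at e6 (invoked 10): VC(e4)=(0, 2, 2, 1), own-thread bump on T1 → (0, 3, 2, 1)
merge at e7 (invoked 12): VC(e6)=(0, 3, 2, 1), own-thread bump on T1 → (0, 4, 2, 1)
merge at e9 (invoked 16): VC(e6)=(0, 3, 2, 1), own-thread bump on T0 → (1, 3, 2, 1)
merge at e8 (invoked 14): VC(e7)=(0, 4, 2, 1), own-thread bump on T1 → (0, 5, 2, 1)
target: VC(e7) = (0, 4, 2, 1)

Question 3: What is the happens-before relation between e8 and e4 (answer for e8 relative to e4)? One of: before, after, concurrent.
after

e8 spans [14,17], e4 spans [7,9]
resp(e4)=9 < inv(e8)=14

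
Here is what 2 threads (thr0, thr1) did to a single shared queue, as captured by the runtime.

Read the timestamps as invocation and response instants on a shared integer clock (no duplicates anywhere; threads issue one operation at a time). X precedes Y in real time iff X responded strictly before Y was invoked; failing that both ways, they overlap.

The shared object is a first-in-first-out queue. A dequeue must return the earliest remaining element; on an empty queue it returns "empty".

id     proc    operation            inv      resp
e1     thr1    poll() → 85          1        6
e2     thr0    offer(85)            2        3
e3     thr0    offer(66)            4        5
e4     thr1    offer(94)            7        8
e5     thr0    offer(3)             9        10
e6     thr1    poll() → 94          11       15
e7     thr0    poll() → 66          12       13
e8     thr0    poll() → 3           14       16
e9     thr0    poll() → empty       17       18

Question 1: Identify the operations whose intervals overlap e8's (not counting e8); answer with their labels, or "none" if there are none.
Answer: e6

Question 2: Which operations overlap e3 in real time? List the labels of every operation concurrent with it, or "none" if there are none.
Answer: e1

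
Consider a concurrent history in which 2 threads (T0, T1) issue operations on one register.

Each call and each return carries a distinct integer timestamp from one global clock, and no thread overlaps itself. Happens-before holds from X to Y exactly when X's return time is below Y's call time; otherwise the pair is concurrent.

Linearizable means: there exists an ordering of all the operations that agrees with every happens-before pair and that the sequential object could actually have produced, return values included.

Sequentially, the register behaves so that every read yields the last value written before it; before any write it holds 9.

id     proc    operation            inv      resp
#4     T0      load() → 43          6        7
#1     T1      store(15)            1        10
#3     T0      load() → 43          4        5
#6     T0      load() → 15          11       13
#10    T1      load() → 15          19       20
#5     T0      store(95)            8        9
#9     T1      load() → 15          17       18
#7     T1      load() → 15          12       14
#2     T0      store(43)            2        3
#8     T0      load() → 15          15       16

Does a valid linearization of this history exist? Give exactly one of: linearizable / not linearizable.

a witness: #2, #3, #4, #5, #1, #6, #7, #8, #9, #10
step 1: #2 store(43) — value 43
step 2: #3 load() → 43 — value 43
step 3: #4 load() → 43 — value 43
step 4: #5 store(95) — value 95
step 5: #1 store(15) — value 15
step 6: #6 load() → 15 — value 15
step 7: #7 load() → 15 — value 15
step 8: #8 load() → 15 — value 15
step 9: #9 load() → 15 — value 15
step 10: #10 load() → 15 — value 15

linearizable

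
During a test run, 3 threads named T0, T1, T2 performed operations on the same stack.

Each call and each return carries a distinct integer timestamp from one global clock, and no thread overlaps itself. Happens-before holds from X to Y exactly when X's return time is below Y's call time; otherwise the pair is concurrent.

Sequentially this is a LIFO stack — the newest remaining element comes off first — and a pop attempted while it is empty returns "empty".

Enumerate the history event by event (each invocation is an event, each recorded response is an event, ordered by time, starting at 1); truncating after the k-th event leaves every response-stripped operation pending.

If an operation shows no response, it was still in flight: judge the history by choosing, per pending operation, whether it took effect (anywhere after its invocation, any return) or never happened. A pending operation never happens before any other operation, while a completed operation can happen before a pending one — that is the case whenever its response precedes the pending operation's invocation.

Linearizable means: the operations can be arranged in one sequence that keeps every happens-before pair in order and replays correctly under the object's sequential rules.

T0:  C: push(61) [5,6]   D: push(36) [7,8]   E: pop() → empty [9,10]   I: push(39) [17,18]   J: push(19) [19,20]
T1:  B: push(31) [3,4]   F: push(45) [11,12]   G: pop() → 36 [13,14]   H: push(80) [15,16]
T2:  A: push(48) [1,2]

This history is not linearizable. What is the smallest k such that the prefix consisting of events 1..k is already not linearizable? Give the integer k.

a valid linearization of events 1..9 exists, for instance A, B, C, D:
1. A push(48), leaving stack <48>
2. B push(31), leaving stack <48,31>
3. C push(61), leaving stack <48,31,61>
4. D push(36), leaving stack <48,31,61,36>
with event 10 included (E responding at time 10), all real-time-consistent orders fail
e.g. A, B, C, D, E: illegal at step 5, since E pop() → empty cannot apply there

10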